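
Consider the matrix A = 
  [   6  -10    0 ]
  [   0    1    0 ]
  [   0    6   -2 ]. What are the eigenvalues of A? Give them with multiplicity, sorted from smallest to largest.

-2, 1, 6

Characteristic polynomial: p(t) = t^3 - 5t^2 - 8t + 12 = (t - 6)(t - 1)(t + 2).
Roots (with multiplicity): -2, 1, 6.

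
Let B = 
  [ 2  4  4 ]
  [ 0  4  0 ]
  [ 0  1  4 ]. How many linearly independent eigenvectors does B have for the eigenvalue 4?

1

B − 4I = [[-2, 4, 4], [0, 0, 0], [0, 1, 0]].
This matrix has rank 2, so its null space has dimension 3 − 2 = 1.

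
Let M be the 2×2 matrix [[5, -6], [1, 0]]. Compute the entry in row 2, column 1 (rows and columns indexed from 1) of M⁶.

Characteristic polynomial: t^2 - 5t + 6 = (t - 3)(t - 2), so the eigenvalues are 2, 3.
t=3: eigenvector (3, 1).
t=2: eigenvector (2, 1).
P = [[3, 2], [1, 1]], D = diag(3, 2), P⁻¹ = [[1, -2], [-1, 3]].
M⁶ = P·diag(729, 64)·P⁻¹ = [[2059, -3990], [665, -1266]].
The requested entry is 665.

665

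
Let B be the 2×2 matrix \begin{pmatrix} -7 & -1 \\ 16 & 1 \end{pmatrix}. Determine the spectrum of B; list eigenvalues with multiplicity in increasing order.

-3, -3

Characteristic polynomial: p(s) = s^2 + 6s + 9 = (s + 3)^2.
Roots (with multiplicity): -3, -3.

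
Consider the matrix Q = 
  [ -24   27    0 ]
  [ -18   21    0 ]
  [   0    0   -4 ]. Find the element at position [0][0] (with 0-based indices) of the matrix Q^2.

90

Characteristic polynomial: λ^3 + 7λ^2 - 6λ - 72 = (λ - 3)(λ + 4)(λ + 6), so the eigenvalues are -6, -4, 3.
λ=-6: eigenvector (3, 2, 0).
λ=3: eigenvector (1, 1, 0).
λ=-4: eigenvector (0, 0, 1).
P = [[3, 1, 0], [2, 1, 0], [0, 0, 1]], D = diag(-6, 3, -4), P⁻¹ = [[1, -1, 0], [-2, 3, 0], [0, 0, 1]].
Q² = P·diag(36, 9, 16)·P⁻¹ = [[90, -81, 0], [54, -45, 0], [0, 0, 16]].
The requested entry is 90.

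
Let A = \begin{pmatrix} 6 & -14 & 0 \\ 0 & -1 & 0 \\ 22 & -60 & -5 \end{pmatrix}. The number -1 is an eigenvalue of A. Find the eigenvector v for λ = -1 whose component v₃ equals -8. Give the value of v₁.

4

A + 1I = [[7, -14, 0], [0, 0, 0], [22, -60, -4]].
Solving (A + 1I)v = 0 gives the eigenspace spanned by (4, 2, -8).
With v₃ = -8, v = (4, 2, -8), so v₁ = 4.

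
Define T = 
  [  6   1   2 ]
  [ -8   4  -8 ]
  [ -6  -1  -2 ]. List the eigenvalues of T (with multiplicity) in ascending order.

0, 4, 4

Characteristic polynomial: p(μ) = μ^3 - 8μ^2 + 16μ = μ(μ - 4)^2.
Roots (with multiplicity): 0, 4, 4.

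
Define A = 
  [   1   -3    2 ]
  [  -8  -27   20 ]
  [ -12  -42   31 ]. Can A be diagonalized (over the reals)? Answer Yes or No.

No

Characteristic polynomial: p(t) = t^3 - 5t^2 + 7t - 3 = (t - 3)(t - 1)^2.
t = 1 has algebraic multiplicity 2; rank(A − 1I) = 2, so geometric multiplicity = 1.
Geometric multiplicity < algebraic multiplicity, so A is not diagonalizable.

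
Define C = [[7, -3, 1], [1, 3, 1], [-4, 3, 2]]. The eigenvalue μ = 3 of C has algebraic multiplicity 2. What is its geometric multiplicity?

C − 3I = [[4, -3, 1], [1, 0, 1], [-4, 3, -1]].
This matrix has rank 2, so its null space has dimension 3 − 2 = 1.

1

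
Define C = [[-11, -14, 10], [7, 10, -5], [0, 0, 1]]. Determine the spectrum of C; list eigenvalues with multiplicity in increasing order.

Characteristic polynomial: p(λ) = λ^3 - 13λ + 12 = (λ - 3)(λ - 1)(λ + 4).
Roots (with multiplicity): -4, 1, 3.

-4, 1, 3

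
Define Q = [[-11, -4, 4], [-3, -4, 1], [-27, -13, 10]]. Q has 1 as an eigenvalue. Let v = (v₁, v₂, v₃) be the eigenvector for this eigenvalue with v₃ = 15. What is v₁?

5

Q − 1I = [[-12, -4, 4], [-3, -5, 1], [-27, -13, 9]].
Solving (Q − 1I)v = 0 gives the eigenspace spanned by (5, 0, 15).
With v₃ = 15, v = (5, 0, 15), so v₁ = 5.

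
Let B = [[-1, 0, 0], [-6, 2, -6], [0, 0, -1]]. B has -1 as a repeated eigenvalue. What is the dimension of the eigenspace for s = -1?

B + 1I = [[0, 0, 0], [-6, 3, -6], [0, 0, 0]].
This matrix has rank 1, so its null space has dimension 3 − 1 = 2.

2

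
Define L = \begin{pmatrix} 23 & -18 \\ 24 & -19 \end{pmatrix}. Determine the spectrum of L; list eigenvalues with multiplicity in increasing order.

-1, 5

Characteristic polynomial: p(r) = r^2 - 4r - 5 = (r - 5)(r + 1).
Roots (with multiplicity): -1, 5.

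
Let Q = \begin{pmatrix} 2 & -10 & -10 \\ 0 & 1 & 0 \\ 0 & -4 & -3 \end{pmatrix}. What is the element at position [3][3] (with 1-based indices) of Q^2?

Characteristic polynomial: μ^3 - 7μ + 6 = (μ - 2)(μ - 1)(μ + 3), so the eigenvalues are -3, 1, 2.
μ=2: eigenvector (1, 0, 0).
μ=1: eigenvector (0, 1, -1).
μ=-3: eigenvector (2, 0, 1).
P = [[1, 0, 2], [0, 1, 0], [0, -1, 1]], D = diag(2, 1, -3), P⁻¹ = [[1, -2, -2], [0, 1, 0], [0, 1, 1]].
Q² = P·diag(4, 1, 9)·P⁻¹ = [[4, 10, 10], [0, 1, 0], [0, 8, 9]].
The requested entry is 9.

9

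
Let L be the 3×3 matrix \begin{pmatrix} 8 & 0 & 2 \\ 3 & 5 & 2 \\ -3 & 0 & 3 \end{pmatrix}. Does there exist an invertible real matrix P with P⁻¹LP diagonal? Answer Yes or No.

Yes

Characteristic polynomial: p(μ) = μ^3 - 16μ^2 + 85μ - 150 = (μ - 6)(μ - 5)^2.
μ = 5 has algebraic multiplicity 2; rank(L − 5I) = 1, so geometric multiplicity = 2.
Every eigenvalue has geometric = algebraic multiplicity, so L is diagonalizable.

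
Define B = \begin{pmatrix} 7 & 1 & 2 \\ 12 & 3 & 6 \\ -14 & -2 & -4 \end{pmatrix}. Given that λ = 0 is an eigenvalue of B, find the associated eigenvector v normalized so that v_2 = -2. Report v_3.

1

B = [[7, 1, 2], [12, 3, 6], [-14, -2, -4]].
Solving (B)v = 0 gives the eigenspace spanned by (0, -2, 1).
With v_2 = -2, v = (0, -2, 1), so v_3 = 1.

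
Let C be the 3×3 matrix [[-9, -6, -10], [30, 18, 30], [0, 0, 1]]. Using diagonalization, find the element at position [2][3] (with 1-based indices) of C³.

1890

Characteristic polynomial: r^3 - 10r^2 + 27r - 18 = (r - 6)(r - 3)(r - 1), so the eigenvalues are 1, 3, 6.
r=3: eigenvector (1, -2, 0).
r=6: eigenvector (-2, 5, 0).
r=1: eigenvector (-1, 0, 1).
P = [[1, -2, -1], [-2, 5, 0], [0, 0, 1]], D = diag(3, 6, 1), P⁻¹ = [[5, 2, 5], [2, 1, 2], [0, 0, 1]].
C³ = P·diag(27, 216, 1)·P⁻¹ = [[-729, -378, -730], [1890, 972, 1890], [0, 0, 1]].
The requested entry is 1890.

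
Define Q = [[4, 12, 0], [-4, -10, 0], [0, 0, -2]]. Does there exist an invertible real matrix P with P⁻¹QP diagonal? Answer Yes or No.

Characteristic polynomial: p(λ) = λ^3 + 8λ^2 + 20λ + 16 = (λ + 2)^2(λ + 4).
λ = -2 has algebraic multiplicity 2; rank(Q + 2I) = 1, so geometric multiplicity = 2.
Every eigenvalue has geometric = algebraic multiplicity, so Q is diagonalizable.

Yes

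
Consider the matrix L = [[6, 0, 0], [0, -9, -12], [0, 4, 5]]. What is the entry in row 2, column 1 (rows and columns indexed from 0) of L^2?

Characteristic polynomial: t^3 - 2t^2 - 21t - 18 = (t - 6)(t + 1)(t + 3), so the eigenvalues are -3, -1, 6.
t=-3: eigenvector (0, -2, 1).
t=-1: eigenvector (0, -3, 2).
t=6: eigenvector (1, 0, 0).
P = [[0, 0, 1], [-2, -3, 0], [1, 2, 0]], D = diag(-3, -1, 6), P⁻¹ = [[0, -2, -3], [0, 1, 2], [1, 0, 0]].
L² = P·diag(9, 1, 36)·P⁻¹ = [[36, 0, 0], [0, 33, 48], [0, -16, -23]].
The requested entry is -16.

-16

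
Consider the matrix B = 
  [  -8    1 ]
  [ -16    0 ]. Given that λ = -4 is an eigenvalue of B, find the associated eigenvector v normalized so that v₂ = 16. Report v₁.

4

B + 4I = [[-4, 1], [-16, 4]].
Solving (B + 4I)v = 0 gives the eigenspace spanned by (4, 16).
With v₂ = 16, v = (4, 16), so v₁ = 4.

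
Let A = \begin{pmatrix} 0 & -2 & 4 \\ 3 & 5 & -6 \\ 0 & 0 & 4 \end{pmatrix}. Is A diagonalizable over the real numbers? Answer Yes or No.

Yes

Characteristic polynomial: p(r) = r^3 - 9r^2 + 26r - 24 = (r - 4)(r - 3)(r - 2).
All 3 eigenvalues are distinct, so A is diagonalizable.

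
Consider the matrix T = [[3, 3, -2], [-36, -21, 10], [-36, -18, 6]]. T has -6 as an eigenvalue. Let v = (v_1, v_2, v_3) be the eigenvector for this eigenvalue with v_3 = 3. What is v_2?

2

T + 6I = [[9, 3, -2], [-36, -15, 10], [-36, -18, 12]].
Solving (T + 6I)v = 0 gives the eigenspace spanned by (0, 2, 3).
With v_3 = 3, v = (0, 2, 3), so v_2 = 2.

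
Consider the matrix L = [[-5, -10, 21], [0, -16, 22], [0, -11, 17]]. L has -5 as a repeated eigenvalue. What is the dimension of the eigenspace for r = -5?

1

L + 5I = [[0, -10, 21], [0, -11, 22], [0, -11, 22]].
This matrix has rank 2, so its null space has dimension 3 − 2 = 1.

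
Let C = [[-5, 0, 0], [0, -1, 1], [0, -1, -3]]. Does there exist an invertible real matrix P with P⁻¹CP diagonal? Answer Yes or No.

Characteristic polynomial: p(λ) = λ^3 + 9λ^2 + 24λ + 20 = (λ + 2)^2(λ + 5).
λ = -2 has algebraic multiplicity 2; rank(C + 2I) = 2, so geometric multiplicity = 1.
Geometric multiplicity < algebraic multiplicity, so C is not diagonalizable.

No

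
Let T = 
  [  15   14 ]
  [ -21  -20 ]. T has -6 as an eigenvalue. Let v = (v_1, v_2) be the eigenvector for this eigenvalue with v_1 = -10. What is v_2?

T + 6I = [[21, 14], [-21, -14]].
Solving (T + 6I)v = 0 gives the eigenspace spanned by (-10, 15).
With v_1 = -10, v = (-10, 15), so v_2 = 15.

15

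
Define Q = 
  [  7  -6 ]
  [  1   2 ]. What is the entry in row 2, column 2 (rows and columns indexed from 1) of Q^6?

-18962

Characteristic polynomial: t^2 - 9t + 20 = (t - 5)(t - 4), so the eigenvalues are 4, 5.
t=5: eigenvector (3, 1).
t=4: eigenvector (2, 1).
P = [[3, 2], [1, 1]], D = diag(5, 4), P⁻¹ = [[1, -2], [-1, 3]].
Q⁶ = P·diag(15625, 4096)·P⁻¹ = [[38683, -69174], [11529, -18962]].
The requested entry is -18962.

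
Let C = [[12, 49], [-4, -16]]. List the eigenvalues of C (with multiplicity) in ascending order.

-2, -2

Characteristic polynomial: p(t) = t^2 + 4t + 4 = (t + 2)^2.
Roots (with multiplicity): -2, -2.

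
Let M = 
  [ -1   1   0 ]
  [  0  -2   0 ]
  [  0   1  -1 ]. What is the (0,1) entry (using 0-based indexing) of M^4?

Characteristic polynomial: λ^3 + 4λ^2 + 5λ + 2 = (λ + 1)^2(λ + 2), so the eigenvalues are -2, -1, -1.
λ=-1: eigenvector (1, 0, -2).
λ=-2: eigenvector (-1, 1, -1).
λ=-1: eigenvector (0, 0, 1).
P = [[1, -1, 0], [0, 1, 0], [-2, -1, 1]], D = diag(-1, -2, -1), P⁻¹ = [[1, 1, 0], [0, 1, 0], [2, 3, 1]].
M⁴ = P·diag(1, 16, 1)·P⁻¹ = [[1, -15, 0], [0, 16, 0], [0, -15, 1]].
The requested entry is -15.

-15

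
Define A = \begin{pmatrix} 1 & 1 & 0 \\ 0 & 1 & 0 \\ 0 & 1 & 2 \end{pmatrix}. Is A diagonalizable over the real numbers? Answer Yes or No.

Characteristic polynomial: p(t) = t^3 - 4t^2 + 5t - 2 = (t - 2)(t - 1)^2.
t = 1 has algebraic multiplicity 2; rank(A − 1I) = 2, so geometric multiplicity = 1.
Geometric multiplicity < algebraic multiplicity, so A is not diagonalizable.

No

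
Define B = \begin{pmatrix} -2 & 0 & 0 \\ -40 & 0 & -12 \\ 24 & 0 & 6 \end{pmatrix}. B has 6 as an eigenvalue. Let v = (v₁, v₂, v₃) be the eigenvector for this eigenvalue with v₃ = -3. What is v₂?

6

B − 6I = [[-8, 0, 0], [-40, -6, -12], [24, 0, 0]].
Solving (B − 6I)v = 0 gives the eigenspace spanned by (0, 6, -3).
With v₃ = -3, v = (0, 6, -3), so v₂ = 6.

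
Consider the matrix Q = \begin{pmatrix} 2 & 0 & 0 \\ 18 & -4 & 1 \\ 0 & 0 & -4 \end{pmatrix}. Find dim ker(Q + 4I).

1

Q + 4I = [[6, 0, 0], [18, 0, 1], [0, 0, 0]].
This matrix has rank 2, so its null space has dimension 3 − 2 = 1.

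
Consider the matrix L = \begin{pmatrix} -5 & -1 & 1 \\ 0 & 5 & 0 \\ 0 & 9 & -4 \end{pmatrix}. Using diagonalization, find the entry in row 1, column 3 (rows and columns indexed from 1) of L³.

Characteristic polynomial: r^3 + 4r^2 - 25r - 100 = (r - 5)(r + 4)(r + 5), so the eigenvalues are -5, -4, 5.
r=-5: eigenvector (1, 0, 0).
r=-4: eigenvector (1, 0, 1).
r=5: eigenvector (0, 1, 1).
P = [[1, 1, 0], [0, 0, 1], [0, 1, 1]], D = diag(-5, -4, 5), P⁻¹ = [[1, 1, -1], [0, -1, 1], [0, 1, 0]].
L³ = P·diag(-125, -64, 125)·P⁻¹ = [[-125, -61, 61], [0, 125, 0], [0, 189, -64]].
The requested entry is 61.

61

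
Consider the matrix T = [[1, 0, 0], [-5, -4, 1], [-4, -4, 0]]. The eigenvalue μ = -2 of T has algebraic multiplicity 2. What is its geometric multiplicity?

T + 2I = [[3, 0, 0], [-5, -2, 1], [-4, -4, 2]].
This matrix has rank 2, so its null space has dimension 3 − 2 = 1.

1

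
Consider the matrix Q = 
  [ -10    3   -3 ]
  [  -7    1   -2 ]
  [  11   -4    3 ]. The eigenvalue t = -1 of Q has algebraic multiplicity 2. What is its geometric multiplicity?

Q + 1I = [[-9, 3, -3], [-7, 2, -2], [11, -4, 4]].
This matrix has rank 2, so its null space has dimension 3 − 2 = 1.

1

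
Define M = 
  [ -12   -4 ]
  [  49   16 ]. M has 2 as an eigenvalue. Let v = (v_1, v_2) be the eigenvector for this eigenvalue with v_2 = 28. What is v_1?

M − 2I = [[-14, -4], [49, 14]].
Solving (M − 2I)v = 0 gives the eigenspace spanned by (-8, 28).
With v_2 = 28, v = (-8, 28), so v_1 = -8.

-8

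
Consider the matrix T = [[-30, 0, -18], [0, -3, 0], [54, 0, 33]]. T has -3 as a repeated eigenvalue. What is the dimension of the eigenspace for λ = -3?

2

T + 3I = [[-27, 0, -18], [0, 0, 0], [54, 0, 36]].
This matrix has rank 1, so its null space has dimension 3 − 1 = 2.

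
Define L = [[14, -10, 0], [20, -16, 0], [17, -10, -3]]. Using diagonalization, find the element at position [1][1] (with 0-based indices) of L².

Characteristic polynomial: μ^3 + 5μ^2 - 18μ - 72 = (μ - 4)(μ + 3)(μ + 6), so the eigenvalues are -6, -3, 4.
μ=4: eigenvector (1, 1, 1).
μ=-6: eigenvector (-1, -2, -1).
μ=-3: eigenvector (0, 0, 1).
P = [[1, -1, 0], [1, -2, 0], [1, -1, 1]], D = diag(4, -6, -3), P⁻¹ = [[2, -1, 0], [1, -1, 0], [-1, 0, 1]].
L² = P·diag(16, 36, 9)·P⁻¹ = [[-4, 20, 0], [-40, 56, 0], [-13, 20, 9]].
The requested entry is 56.

56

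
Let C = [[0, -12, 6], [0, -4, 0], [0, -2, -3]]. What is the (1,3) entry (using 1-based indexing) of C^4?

-162

Characteristic polynomial: s^3 + 7s^2 + 12s = s(s + 3)(s + 4), so the eigenvalues are -4, -3, 0.
s=0: eigenvector (1, 0, 0).
s=-4: eigenvector (0, 1, 2).
s=-3: eigenvector (-2, 0, 1).
P = [[1, 0, -2], [0, 1, 0], [0, 2, 1]], D = diag(0, -4, -3), P⁻¹ = [[1, -4, 2], [0, 1, 0], [0, -2, 1]].
C⁴ = P·diag(0, 256, 81)·P⁻¹ = [[0, 324, -162], [0, 256, 0], [0, 350, 81]].
The requested entry is -162.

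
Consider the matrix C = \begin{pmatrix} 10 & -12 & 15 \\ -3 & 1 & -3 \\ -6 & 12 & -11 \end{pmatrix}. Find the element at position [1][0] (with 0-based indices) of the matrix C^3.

-63

Characteristic polynomial: t^3 - 21t + 20 = (t - 4)(t - 1)(t + 5), so the eigenvalues are -5, 1, 4.
t=4: eigenvector (3, -1, -2).
t=1: eigenvector (-2, 1, 2).
t=-5: eigenvector (-1, 0, 1).
P = [[3, -2, -1], [-1, 1, 0], [-2, 2, 1]], D = diag(4, 1, -5), P⁻¹ = [[1, 0, 1], [1, 1, 1], [0, -2, 1]].
C³ = P·diag(64, 1, -125)·P⁻¹ = [[190, -252, 315], [-63, 1, -63], [-126, 252, -251]].
The requested entry is -63.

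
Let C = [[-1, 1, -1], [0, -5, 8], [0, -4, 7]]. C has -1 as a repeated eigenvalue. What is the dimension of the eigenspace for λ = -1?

C + 1I = [[0, 1, -1], [0, -4, 8], [0, -4, 8]].
This matrix has rank 2, so its null space has dimension 3 − 2 = 1.

1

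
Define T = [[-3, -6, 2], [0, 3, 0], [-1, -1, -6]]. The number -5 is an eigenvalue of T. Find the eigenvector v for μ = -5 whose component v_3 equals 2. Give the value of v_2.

T + 5I = [[2, -6, 2], [0, 8, 0], [-1, -1, -1]].
Solving (T + 5I)v = 0 gives the eigenspace spanned by (-2, 0, 2).
With v_3 = 2, v = (-2, 0, 2), so v_2 = 0.

0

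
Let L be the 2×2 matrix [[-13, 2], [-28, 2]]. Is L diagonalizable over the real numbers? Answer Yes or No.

Characteristic polynomial: p(s) = s^2 + 11s + 30 = (s + 5)(s + 6).
All 2 eigenvalues are distinct, so L is diagonalizable.

Yes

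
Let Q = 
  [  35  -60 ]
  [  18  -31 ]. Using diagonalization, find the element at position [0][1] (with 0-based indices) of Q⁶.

Characteristic polynomial: s^2 - 4s - 5 = (s - 5)(s + 1), so the eigenvalues are -1, 5.
s=-1: eigenvector (-5, -3).
s=5: eigenvector (2, 1).
P = [[-5, 2], [-3, 1]], D = diag(-1, 5), P⁻¹ = [[1, -2], [3, -5]].
Q⁶ = P·diag(1, 15625)·P⁻¹ = [[93745, -156240], [46872, -78119]].
The requested entry is -156240.

-156240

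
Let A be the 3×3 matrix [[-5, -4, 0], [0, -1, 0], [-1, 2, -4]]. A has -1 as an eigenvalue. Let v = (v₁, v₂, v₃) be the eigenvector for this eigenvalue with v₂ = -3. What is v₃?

-3

A + 1I = [[-4, -4, 0], [0, 0, 0], [-1, 2, -3]].
Solving (A + 1I)v = 0 gives the eigenspace spanned by (3, -3, -3).
With v₂ = -3, v = (3, -3, -3), so v₃ = -3.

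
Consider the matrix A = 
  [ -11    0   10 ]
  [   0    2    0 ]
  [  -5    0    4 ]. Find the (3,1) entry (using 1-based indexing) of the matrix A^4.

Characteristic polynomial: λ^3 + 5λ^2 - 8λ - 12 = (λ - 2)(λ + 1)(λ + 6), so the eigenvalues are -6, -1, 2.
λ=-1: eigenvector (1, 0, 1).
λ=2: eigenvector (0, 1, 0).
λ=-6: eigenvector (-2, 0, -1).
P = [[1, 0, -2], [0, 1, 0], [1, 0, -1]], D = diag(-1, 2, -6), P⁻¹ = [[-1, 0, 2], [0, 1, 0], [-1, 0, 1]].
A⁴ = P·diag(1, 16, 1296)·P⁻¹ = [[2591, 0, -2590], [0, 16, 0], [1295, 0, -1294]].
The requested entry is 1295.

1295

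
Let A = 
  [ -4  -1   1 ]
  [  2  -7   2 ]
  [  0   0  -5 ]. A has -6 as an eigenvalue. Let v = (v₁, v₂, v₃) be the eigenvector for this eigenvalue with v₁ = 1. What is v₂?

2

A + 6I = [[2, -1, 1], [2, -1, 2], [0, 0, 1]].
Solving (A + 6I)v = 0 gives the eigenspace spanned by (1, 2, 0).
With v₁ = 1, v = (1, 2, 0), so v₂ = 2.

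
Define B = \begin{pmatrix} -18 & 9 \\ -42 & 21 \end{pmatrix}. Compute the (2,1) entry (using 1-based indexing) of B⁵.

-3402

Characteristic polynomial: t^2 - 3t = t(t - 3), so the eigenvalues are 0, 3.
t=0: eigenvector (1, 2).
t=3: eigenvector (3, 7).
P = [[1, 3], [2, 7]], D = diag(0, 3), P⁻¹ = [[7, -3], [-2, 1]].
B⁵ = P·diag(0, 243)·P⁻¹ = [[-1458, 729], [-3402, 1701]].
The requested entry is -3402.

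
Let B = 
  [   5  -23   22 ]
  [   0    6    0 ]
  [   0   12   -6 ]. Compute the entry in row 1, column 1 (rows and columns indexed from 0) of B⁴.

Characteristic polynomial: r^3 - 5r^2 - 36r + 180 = (r - 6)(r - 5)(r + 6), so the eigenvalues are -6, 5, 6.
r=5: eigenvector (1, 0, 0).
r=6: eigenvector (-1, 1, 1).
r=-6: eigenvector (-2, 0, 1).
P = [[1, -1, -2], [0, 1, 0], [0, 1, 1]], D = diag(5, 6, -6), P⁻¹ = [[1, -1, 2], [0, 1, 0], [0, -1, 1]].
B⁴ = P·diag(625, 1296, 1296)·P⁻¹ = [[625, 671, -1342], [0, 1296, 0], [0, 0, 1296]].
The requested entry is 1296.

1296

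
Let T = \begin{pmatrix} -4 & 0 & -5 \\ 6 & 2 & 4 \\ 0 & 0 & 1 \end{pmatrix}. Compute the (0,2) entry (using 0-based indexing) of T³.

Characteristic polynomial: λ^3 + λ^2 - 10λ + 8 = (λ - 2)(λ - 1)(λ + 4), so the eigenvalues are -4, 1, 2.
λ=1: eigenvector (-1, 2, 1).
λ=2: eigenvector (0, 1, 0).
λ=-4: eigenvector (1, -1, 0).
P = [[-1, 0, 1], [2, 1, -1], [1, 0, 0]], D = diag(1, 2, -4), P⁻¹ = [[0, 0, 1], [1, 1, -1], [1, 0, 1]].
T³ = P·diag(1, 8, -64)·P⁻¹ = [[-64, 0, -65], [72, 8, 58], [0, 0, 1]].
The requested entry is -65.

-65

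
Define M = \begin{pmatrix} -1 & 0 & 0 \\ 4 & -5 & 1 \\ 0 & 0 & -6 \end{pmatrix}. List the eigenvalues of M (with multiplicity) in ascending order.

-6, -5, -1

Characteristic polynomial: p(λ) = λ^3 + 12λ^2 + 41λ + 30 = (λ + 1)(λ + 5)(λ + 6).
Roots (with multiplicity): -6, -5, -1.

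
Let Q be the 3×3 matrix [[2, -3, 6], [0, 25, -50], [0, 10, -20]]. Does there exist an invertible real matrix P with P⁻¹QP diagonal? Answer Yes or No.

Characteristic polynomial: p(r) = r^3 - 7r^2 + 10r = r(r - 5)(r - 2).
All 3 eigenvalues are distinct, so Q is diagonalizable.

Yes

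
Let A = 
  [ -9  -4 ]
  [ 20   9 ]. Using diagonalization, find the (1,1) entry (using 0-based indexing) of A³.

Characteristic polynomial: λ^2 - 1 = (λ - 1)(λ + 1), so the eigenvalues are -1, 1.
λ=-1: eigenvector (1, -2).
λ=1: eigenvector (-2, 5).
P = [[1, -2], [-2, 5]], D = diag(-1, 1), P⁻¹ = [[5, 2], [2, 1]].
A³ = P·diag(-1, 1)·P⁻¹ = [[-9, -4], [20, 9]].
The requested entry is 9.

9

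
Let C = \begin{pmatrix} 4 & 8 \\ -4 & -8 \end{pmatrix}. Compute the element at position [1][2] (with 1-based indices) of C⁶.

Characteristic polynomial: r^2 + 4r = r(r + 4), so the eigenvalues are -4, 0.
r=0: eigenvector (-2, 1).
r=-4: eigenvector (1, -1).
P = [[-2, 1], [1, -1]], D = diag(0, -4), P⁻¹ = [[-1, -1], [-1, -2]].
C⁶ = P·diag(0, 4096)·P⁻¹ = [[-4096, -8192], [4096, 8192]].
The requested entry is -8192.

-8192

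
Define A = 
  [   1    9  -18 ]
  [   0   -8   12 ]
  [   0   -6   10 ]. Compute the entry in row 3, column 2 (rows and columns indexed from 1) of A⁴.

-240

Characteristic polynomial: μ^3 - 3μ^2 - 6μ + 8 = (μ - 4)(μ - 1)(μ + 2), so the eigenvalues are -2, 1, 4.
μ=1: eigenvector (1, 0, 0).
μ=4: eigenvector (3, -1, -1).
μ=-2: eigenvector (0, 2, 1).
P = [[1, 3, 0], [0, -1, 2], [0, -1, 1]], D = diag(1, 4, -2), P⁻¹ = [[1, -3, 6], [0, 1, -2], [0, 1, -1]].
A⁴ = P·diag(1, 256, 16)·P⁻¹ = [[1, 765, -1530], [0, -224, 480], [0, -240, 496]].
The requested entry is -240.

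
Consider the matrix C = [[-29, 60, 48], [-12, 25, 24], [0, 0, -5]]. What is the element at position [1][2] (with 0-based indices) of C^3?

Characteristic polynomial: λ^3 + 9λ^2 + 15λ - 25 = (λ - 1)(λ + 5)^2, so the eigenvalues are -5, -5, 1.
λ=-5: eigenvector (2, 0, 1).
λ=1: eigenvector (2, 1, 0).
λ=-5: eigenvector (5, 2, 0).
P = [[2, 2, 5], [0, 1, 2], [1, 0, 0]], D = diag(-5, 1, -5), P⁻¹ = [[0, 0, 1], [-2, 5, 4], [1, -2, -2]].
C³ = P·diag(-125, 1, -125)·P⁻¹ = [[-629, 1260, 1008], [-252, 505, 504], [0, 0, -125]].
The requested entry is 504.

504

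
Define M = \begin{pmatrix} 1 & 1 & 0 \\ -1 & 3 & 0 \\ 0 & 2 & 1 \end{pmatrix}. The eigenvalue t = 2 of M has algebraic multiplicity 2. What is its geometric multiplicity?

1

M − 2I = [[-1, 1, 0], [-1, 1, 0], [0, 2, -1]].
This matrix has rank 2, so its null space has dimension 3 − 2 = 1.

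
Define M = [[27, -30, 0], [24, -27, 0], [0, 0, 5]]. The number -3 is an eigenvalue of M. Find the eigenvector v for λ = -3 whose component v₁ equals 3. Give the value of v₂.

M + 3I = [[30, -30, 0], [24, -24, 0], [0, 0, 8]].
Solving (M + 3I)v = 0 gives the eigenspace spanned by (3, 3, 0).
With v₁ = 3, v = (3, 3, 0), so v₂ = 3.

3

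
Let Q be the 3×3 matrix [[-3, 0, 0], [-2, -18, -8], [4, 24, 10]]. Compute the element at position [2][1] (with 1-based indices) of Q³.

-38

Characteristic polynomial: μ^3 + 11μ^2 + 36μ + 36 = (μ + 2)(μ + 3)(μ + 6), so the eigenvalues are -6, -3, -2.
μ=-3: eigenvector (1, 2, -4).
μ=-2: eigenvector (0, 1, -2).
μ=-6: eigenvector (0, 2, -3).
P = [[1, 0, 0], [2, 1, 2], [-4, -2, -3]], D = diag(-3, -2, -6), P⁻¹ = [[1, 0, 0], [-2, -3, -2], [0, 2, 1]].
Q³ = P·diag(-27, -8, -216)·P⁻¹ = [[-27, 0, 0], [-38, -840, -416], [76, 1248, 616]].
The requested entry is -38.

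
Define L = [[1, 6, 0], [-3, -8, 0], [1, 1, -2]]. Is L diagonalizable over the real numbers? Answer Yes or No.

No

Characteristic polynomial: p(λ) = λ^3 + 9λ^2 + 24λ + 20 = (λ + 2)^2(λ + 5).
λ = -2 has algebraic multiplicity 2; rank(L + 2I) = 2, so geometric multiplicity = 1.
Geometric multiplicity < algebraic multiplicity, so L is not diagonalizable.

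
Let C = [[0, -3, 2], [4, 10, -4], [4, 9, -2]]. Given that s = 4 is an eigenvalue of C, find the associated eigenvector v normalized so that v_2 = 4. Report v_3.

C − 4I = [[-4, -3, 2], [4, 6, -4], [4, 9, -6]].
Solving (C − 4I)v = 0 gives the eigenspace spanned by (0, 4, 6).
With v_2 = 4, v = (0, 4, 6), so v_3 = 6.

6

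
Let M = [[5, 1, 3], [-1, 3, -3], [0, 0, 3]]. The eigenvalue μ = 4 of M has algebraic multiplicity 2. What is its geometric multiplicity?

1

M − 4I = [[1, 1, 3], [-1, -1, -3], [0, 0, -1]].
This matrix has rank 2, so its null space has dimension 3 − 2 = 1.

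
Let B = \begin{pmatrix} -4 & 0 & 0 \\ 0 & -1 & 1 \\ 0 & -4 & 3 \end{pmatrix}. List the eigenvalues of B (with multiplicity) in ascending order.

Characteristic polynomial: p(s) = s^3 + 2s^2 - 7s + 4 = (s - 1)^2(s + 4).
Roots (with multiplicity): -4, 1, 1.

-4, 1, 1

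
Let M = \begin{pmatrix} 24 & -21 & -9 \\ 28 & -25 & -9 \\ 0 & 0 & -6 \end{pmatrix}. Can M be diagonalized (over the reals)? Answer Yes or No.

Yes

Characteristic polynomial: p(λ) = λ^3 + 7λ^2 - 6λ - 72 = (λ - 3)(λ + 4)(λ + 6).
All 3 eigenvalues are distinct, so M is diagonalizable.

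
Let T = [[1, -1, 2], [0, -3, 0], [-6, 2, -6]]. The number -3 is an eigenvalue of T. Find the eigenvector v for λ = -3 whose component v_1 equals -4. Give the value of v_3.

8

T + 3I = [[4, -1, 2], [0, 0, 0], [-6, 2, -3]].
Solving (T + 3I)v = 0 gives the eigenspace spanned by (-4, 0, 8).
With v_1 = -4, v = (-4, 0, 8), so v_3 = 8.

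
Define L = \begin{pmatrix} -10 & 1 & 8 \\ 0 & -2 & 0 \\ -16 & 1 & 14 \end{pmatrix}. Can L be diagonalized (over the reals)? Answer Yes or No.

Characteristic polynomial: p(λ) = λ^3 - 2λ^2 - 20λ - 24 = (λ - 6)(λ + 2)^2.
λ = -2 has algebraic multiplicity 2; rank(L + 2I) = 2, so geometric multiplicity = 1.
Geometric multiplicity < algebraic multiplicity, so L is not diagonalizable.

No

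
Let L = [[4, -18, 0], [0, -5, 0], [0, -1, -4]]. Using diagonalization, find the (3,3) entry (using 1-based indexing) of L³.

-64

Characteristic polynomial: s^3 + 5s^2 - 16s - 80 = (s - 4)(s + 4)(s + 5), so the eigenvalues are -5, -4, 4.
s=4: eigenvector (1, 0, 0).
s=-5: eigenvector (2, 1, 1).
s=-4: eigenvector (0, 0, 1).
P = [[1, 2, 0], [0, 1, 0], [0, 1, 1]], D = diag(4, -5, -4), P⁻¹ = [[1, -2, 0], [0, 1, 0], [0, -1, 1]].
L³ = P·diag(64, -125, -64)·P⁻¹ = [[64, -378, 0], [0, -125, 0], [0, -61, -64]].
The requested entry is -64.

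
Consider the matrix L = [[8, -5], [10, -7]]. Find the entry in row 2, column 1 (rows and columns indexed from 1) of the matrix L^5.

550

Characteristic polynomial: r^2 - r - 6 = (r - 3)(r + 2), so the eigenvalues are -2, 3.
r=-2: eigenvector (-1, -2).
r=3: eigenvector (1, 1).
P = [[-1, 1], [-2, 1]], D = diag(-2, 3), P⁻¹ = [[1, -1], [2, -1]].
L⁵ = P·diag(-32, 243)·P⁻¹ = [[518, -275], [550, -307]].
The requested entry is 550.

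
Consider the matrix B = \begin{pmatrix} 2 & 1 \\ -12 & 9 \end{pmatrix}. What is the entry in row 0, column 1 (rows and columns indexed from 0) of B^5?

4651

Characteristic polynomial: μ^2 - 11μ + 30 = (μ - 6)(μ - 5), so the eigenvalues are 5, 6.
μ=6: eigenvector (1, 4).
μ=5: eigenvector (1, 3).
P = [[1, 1], [4, 3]], D = diag(6, 5), P⁻¹ = [[-3, 1], [4, -1]].
B⁵ = P·diag(7776, 3125)·P⁻¹ = [[-10828, 4651], [-55812, 21729]].
The requested entry is 4651.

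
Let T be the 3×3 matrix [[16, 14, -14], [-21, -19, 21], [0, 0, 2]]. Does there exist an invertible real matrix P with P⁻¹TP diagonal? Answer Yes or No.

Yes

Characteristic polynomial: p(μ) = μ^3 + μ^2 - 16μ + 20 = (μ - 2)^2(μ + 5).
μ = 2 has algebraic multiplicity 2; rank(T − 2I) = 1, so geometric multiplicity = 2.
Every eigenvalue has geometric = algebraic multiplicity, so T is diagonalizable.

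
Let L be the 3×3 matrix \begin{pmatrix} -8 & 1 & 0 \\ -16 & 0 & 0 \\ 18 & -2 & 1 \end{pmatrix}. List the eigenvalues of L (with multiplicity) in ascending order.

Characteristic polynomial: p(t) = t^3 + 7t^2 + 8t - 16 = (t - 1)(t + 4)^2.
Roots (with multiplicity): -4, -4, 1.

-4, -4, 1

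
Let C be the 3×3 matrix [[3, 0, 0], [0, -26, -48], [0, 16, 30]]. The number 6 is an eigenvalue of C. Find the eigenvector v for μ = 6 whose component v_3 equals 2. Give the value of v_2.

C − 6I = [[-3, 0, 0], [0, -32, -48], [0, 16, 24]].
Solving (C − 6I)v = 0 gives the eigenspace spanned by (0, -3, 2).
With v_3 = 2, v = (0, -3, 2), so v_2 = -3.

-3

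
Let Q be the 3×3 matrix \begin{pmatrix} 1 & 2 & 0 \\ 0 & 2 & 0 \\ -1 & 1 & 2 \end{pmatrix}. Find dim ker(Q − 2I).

1

Q − 2I = [[-1, 2, 0], [0, 0, 0], [-1, 1, 0]].
This matrix has rank 2, so its null space has dimension 3 − 2 = 1.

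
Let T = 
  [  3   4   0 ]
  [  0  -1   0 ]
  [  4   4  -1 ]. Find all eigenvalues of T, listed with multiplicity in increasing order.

-1, -1, 3

Characteristic polynomial: p(s) = s^3 - s^2 - 5s - 3 = (s - 3)(s + 1)^2.
Roots (with multiplicity): -1, -1, 3.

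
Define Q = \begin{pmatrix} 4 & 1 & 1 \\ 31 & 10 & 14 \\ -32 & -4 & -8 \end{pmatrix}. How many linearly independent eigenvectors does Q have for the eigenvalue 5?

Q − 5I = [[-1, 1, 1], [31, 5, 14], [-32, -4, -13]].
This matrix has rank 2, so its null space has dimension 3 − 2 = 1.

1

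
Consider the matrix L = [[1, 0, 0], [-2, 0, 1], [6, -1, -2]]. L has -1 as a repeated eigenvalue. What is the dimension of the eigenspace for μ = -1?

L + 1I = [[2, 0, 0], [-2, 1, 1], [6, -1, -1]].
This matrix has rank 2, so its null space has dimension 3 − 2 = 1.

1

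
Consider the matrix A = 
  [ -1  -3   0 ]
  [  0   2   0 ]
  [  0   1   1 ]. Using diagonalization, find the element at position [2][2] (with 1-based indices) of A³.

Characteristic polynomial: μ^3 - 2μ^2 - μ + 2 = (μ - 2)(μ - 1)(μ + 1), so the eigenvalues are -1, 1, 2.
μ=-1: eigenvector (1, 0, 0).
μ=2: eigenvector (-1, 1, 1).
μ=1: eigenvector (0, 0, 1).
P = [[1, -1, 0], [0, 1, 0], [0, 1, 1]], D = diag(-1, 2, 1), P⁻¹ = [[1, 1, 0], [0, 1, 0], [0, -1, 1]].
A³ = P·diag(-1, 8, 1)·P⁻¹ = [[-1, -9, 0], [0, 8, 0], [0, 7, 1]].
The requested entry is 8.

8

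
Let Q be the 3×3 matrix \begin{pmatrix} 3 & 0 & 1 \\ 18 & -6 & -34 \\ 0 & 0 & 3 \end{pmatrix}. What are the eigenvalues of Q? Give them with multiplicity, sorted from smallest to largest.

-6, 3, 3

Characteristic polynomial: p(t) = t^3 - 27t + 54 = (t - 3)^2(t + 6).
Roots (with multiplicity): -6, 3, 3.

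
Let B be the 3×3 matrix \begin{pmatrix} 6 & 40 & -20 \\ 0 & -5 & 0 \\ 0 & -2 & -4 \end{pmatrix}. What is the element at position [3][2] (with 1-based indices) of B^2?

18

Characteristic polynomial: λ^3 + 3λ^2 - 34λ - 120 = (λ - 6)(λ + 4)(λ + 5), so the eigenvalues are -5, -4, 6.
λ=-4: eigenvector (2, 0, 1).
λ=-5: eigenvector (0, 1, 2).
λ=6: eigenvector (1, 0, 0).
P = [[2, 0, 1], [0, 1, 0], [1, 2, 0]], D = diag(-4, -5, 6), P⁻¹ = [[0, -2, 1], [0, 1, 0], [1, 4, -2]].
B² = P·diag(16, 25, 36)·P⁻¹ = [[36, 80, -40], [0, 25, 0], [0, 18, 16]].
The requested entry is 18.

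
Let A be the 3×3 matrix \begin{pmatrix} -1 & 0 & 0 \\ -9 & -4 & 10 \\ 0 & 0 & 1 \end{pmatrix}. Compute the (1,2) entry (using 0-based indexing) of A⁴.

-510

Characteristic polynomial: μ^3 + 4μ^2 - μ - 4 = (μ - 1)(μ + 1)(μ + 4), so the eigenvalues are -4, -1, 1.
μ=-1: eigenvector (1, -3, 0).
μ=-4: eigenvector (0, 1, 0).
μ=1: eigenvector (0, 2, 1).
P = [[1, 0, 0], [-3, 1, 2], [0, 0, 1]], D = diag(-1, -4, 1), P⁻¹ = [[1, 0, 0], [3, 1, -2], [0, 0, 1]].
A⁴ = P·diag(1, 256, 1)·P⁻¹ = [[1, 0, 0], [765, 256, -510], [0, 0, 1]].
The requested entry is -510.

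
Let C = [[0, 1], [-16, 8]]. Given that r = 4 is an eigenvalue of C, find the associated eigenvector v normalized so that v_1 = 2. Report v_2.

C − 4I = [[-4, 1], [-16, 4]].
Solving (C − 4I)v = 0 gives the eigenspace spanned by (2, 8).
With v_1 = 2, v = (2, 8), so v_2 = 8.

8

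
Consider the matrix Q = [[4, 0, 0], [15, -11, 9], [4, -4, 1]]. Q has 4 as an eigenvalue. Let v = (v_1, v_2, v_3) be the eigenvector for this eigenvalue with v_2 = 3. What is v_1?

3

Q − 4I = [[0, 0, 0], [15, -15, 9], [4, -4, -3]].
Solving (Q − 4I)v = 0 gives the eigenspace spanned by (3, 3, 0).
With v_2 = 3, v = (3, 3, 0), so v_1 = 3.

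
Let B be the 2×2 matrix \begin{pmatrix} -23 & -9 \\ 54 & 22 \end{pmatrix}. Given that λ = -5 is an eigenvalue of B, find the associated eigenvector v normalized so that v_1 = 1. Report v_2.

B + 5I = [[-18, -9], [54, 27]].
Solving (B + 5I)v = 0 gives the eigenspace spanned by (1, -2).
With v_1 = 1, v = (1, -2), so v_2 = -2.

-2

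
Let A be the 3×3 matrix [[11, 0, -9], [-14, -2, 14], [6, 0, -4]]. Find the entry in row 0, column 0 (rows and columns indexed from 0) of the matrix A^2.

67

Characteristic polynomial: μ^3 - 5μ^2 - 4μ + 20 = (μ - 5)(μ - 2)(μ + 2), so the eigenvalues are -2, 2, 5.
μ=2: eigenvector (1, 0, 1).
μ=-2: eigenvector (0, 1, 0).
μ=5: eigenvector (-3, 2, -2).
P = [[1, 0, -3], [0, 1, 2], [1, 0, -2]], D = diag(2, -2, 5), P⁻¹ = [[-2, 0, 3], [2, 1, -2], [-1, 0, 1]].
A² = P·diag(4, 4, 25)·P⁻¹ = [[67, 0, -63], [-42, 4, 42], [42, 0, -38]].
The requested entry is 67.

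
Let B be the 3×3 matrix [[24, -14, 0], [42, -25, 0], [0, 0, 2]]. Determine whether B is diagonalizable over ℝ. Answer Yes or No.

Characteristic polynomial: p(s) = s^3 - s^2 - 14s + 24 = (s - 3)(s - 2)(s + 4).
All 3 eigenvalues are distinct, so B is diagonalizable.

Yes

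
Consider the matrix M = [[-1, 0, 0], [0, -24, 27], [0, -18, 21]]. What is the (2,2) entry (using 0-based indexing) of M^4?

Characteristic polynomial: r^3 + 4r^2 - 15r - 18 = (r - 3)(r + 1)(r + 6), so the eigenvalues are -6, -1, 3.
r=-1: eigenvector (1, 0, 0).
r=-6: eigenvector (0, 3, 2).
r=3: eigenvector (0, 1, 1).
P = [[1, 0, 0], [0, 3, 1], [0, 2, 1]], D = diag(-1, -6, 3), P⁻¹ = [[1, 0, 0], [0, 1, -1], [0, -2, 3]].
M⁴ = P·diag(1, 1296, 81)·P⁻¹ = [[1, 0, 0], [0, 3726, -3645], [0, 2430, -2349]].
The requested entry is -2349.

-2349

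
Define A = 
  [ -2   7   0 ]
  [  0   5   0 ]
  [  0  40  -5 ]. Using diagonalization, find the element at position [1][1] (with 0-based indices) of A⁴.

625

Characteristic polynomial: λ^3 + 2λ^2 - 25λ - 50 = (λ - 5)(λ + 2)(λ + 5), so the eigenvalues are -5, -2, 5.
λ=-5: eigenvector (0, 0, 1).
λ=5: eigenvector (1, 1, 4).
λ=-2: eigenvector (1, 0, 0).
P = [[0, 1, 1], [0, 1, 0], [1, 4, 0]], D = diag(-5, 5, -2), P⁻¹ = [[0, -4, 1], [0, 1, 0], [1, -1, 0]].
A⁴ = P·diag(625, 625, 16)·P⁻¹ = [[16, 609, 0], [0, 625, 0], [0, 0, 625]].
The requested entry is 625.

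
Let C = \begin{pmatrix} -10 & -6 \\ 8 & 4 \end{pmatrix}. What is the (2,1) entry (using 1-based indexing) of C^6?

-16128

Characteristic polynomial: t^2 + 6t + 8 = (t + 2)(t + 4), so the eigenvalues are -4, -2.
t=-4: eigenvector (1, -1).
t=-2: eigenvector (-3, 4).
P = [[1, -3], [-1, 4]], D = diag(-4, -2), P⁻¹ = [[4, 3], [1, 1]].
C⁶ = P·diag(4096, 64)·P⁻¹ = [[16192, 12096], [-16128, -12032]].
The requested entry is -16128.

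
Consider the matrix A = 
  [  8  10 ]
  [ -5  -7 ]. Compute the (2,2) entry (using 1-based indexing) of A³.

Characteristic polynomial: μ^2 - μ - 6 = (μ - 3)(μ + 2), so the eigenvalues are -2, 3.
μ=3: eigenvector (2, -1).
μ=-2: eigenvector (1, -1).
P = [[2, 1], [-1, -1]], D = diag(3, -2), P⁻¹ = [[1, 1], [-1, -2]].
A³ = P·diag(27, -8)·P⁻¹ = [[62, 70], [-35, -43]].
The requested entry is -43.

-43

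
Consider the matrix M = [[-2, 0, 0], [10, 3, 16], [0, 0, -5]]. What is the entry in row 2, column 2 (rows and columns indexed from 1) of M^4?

81

Characteristic polynomial: t^3 + 4t^2 - 11t - 30 = (t - 3)(t + 2)(t + 5), so the eigenvalues are -5, -2, 3.
t=-2: eigenvector (1, -2, 0).
t=3: eigenvector (0, 1, 0).
t=-5: eigenvector (0, -2, 1).
P = [[1, 0, 0], [-2, 1, -2], [0, 0, 1]], D = diag(-2, 3, -5), P⁻¹ = [[1, 0, 0], [2, 1, 2], [0, 0, 1]].
M⁴ = P·diag(16, 81, 625)·P⁻¹ = [[16, 0, 0], [130, 81, -1088], [0, 0, 625]].
The requested entry is 81.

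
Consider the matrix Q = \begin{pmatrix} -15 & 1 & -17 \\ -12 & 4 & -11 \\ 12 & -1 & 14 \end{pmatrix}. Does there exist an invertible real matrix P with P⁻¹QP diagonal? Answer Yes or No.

Characteristic polynomial: p(r) = r^3 - 3r^2 - 9r + 27 = (r - 3)^2(r + 3).
r = 3 has algebraic multiplicity 2; rank(Q − 3I) = 2, so geometric multiplicity = 1.
Geometric multiplicity < algebraic multiplicity, so Q is not diagonalizable.

No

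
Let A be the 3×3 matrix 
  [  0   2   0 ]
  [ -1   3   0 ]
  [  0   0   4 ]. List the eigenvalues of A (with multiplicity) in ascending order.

Characteristic polynomial: p(t) = t^3 - 7t^2 + 14t - 8 = (t - 4)(t - 2)(t - 1).
Roots (with multiplicity): 1, 2, 4.

1, 2, 4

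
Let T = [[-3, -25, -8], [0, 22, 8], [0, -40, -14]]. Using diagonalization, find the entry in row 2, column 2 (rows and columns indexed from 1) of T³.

Characteristic polynomial: r^3 - 5r^2 - 12r + 36 = (r - 6)(r - 2)(r + 3), so the eigenvalues are -3, 2, 6.
r=-3: eigenvector (1, 0, 0).
r=6: eigenvector (-1, 1, -2).
r=2: eigenvector (2, -2, 5).
P = [[1, -1, 2], [0, 1, -2], [0, -2, 5]], D = diag(-3, 6, 2), P⁻¹ = [[1, 1, 0], [0, 5, 2], [0, 2, 1]].
T³ = P·diag(-27, 216, 8)·P⁻¹ = [[-27, -1075, -416], [0, 1048, 416], [0, -2080, -824]].
The requested entry is 1048.

1048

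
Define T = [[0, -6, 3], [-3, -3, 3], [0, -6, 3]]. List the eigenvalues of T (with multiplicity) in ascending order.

Characteristic polynomial: p(r) = r^3 - 9r = r(r - 3)(r + 3).
Roots (with multiplicity): -3, 0, 3.

-3, 0, 3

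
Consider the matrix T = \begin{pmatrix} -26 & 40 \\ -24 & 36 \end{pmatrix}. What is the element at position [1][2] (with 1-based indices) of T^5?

135040

Characteristic polynomial: λ^2 - 10λ + 24 = (λ - 6)(λ - 4), so the eigenvalues are 4, 6.
λ=6: eigenvector (5, 4).
λ=4: eigenvector (4, 3).
P = [[5, 4], [4, 3]], D = diag(6, 4), P⁻¹ = [[-3, 4], [4, -5]].
T⁵ = P·diag(7776, 1024)·P⁻¹ = [[-100256, 135040], [-81024, 109056]].
The requested entry is 135040.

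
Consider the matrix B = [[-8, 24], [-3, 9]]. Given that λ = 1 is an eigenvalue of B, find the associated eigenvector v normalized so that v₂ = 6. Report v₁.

B − 1I = [[-9, 24], [-3, 8]].
Solving (B − 1I)v = 0 gives the eigenspace spanned by (16, 6).
With v₂ = 6, v = (16, 6), so v₁ = 16.

16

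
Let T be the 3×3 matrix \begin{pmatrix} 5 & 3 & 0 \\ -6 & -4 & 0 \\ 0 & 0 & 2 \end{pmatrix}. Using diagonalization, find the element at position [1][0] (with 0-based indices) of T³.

Characteristic polynomial: r^3 - 3r^2 + 4 = (r - 2)^2(r + 1), so the eigenvalues are -1, 2, 2.
r=-1: eigenvector (-1, 2, 0).
r=2: eigenvector (1, -1, 0).
r=2: eigenvector (0, 0, 1).
P = [[-1, 1, 0], [2, -1, 0], [0, 0, 1]], D = diag(-1, 2, 2), P⁻¹ = [[1, 1, 0], [2, 1, 0], [0, 0, 1]].
T³ = P·diag(-1, 8, 8)·P⁻¹ = [[17, 9, 0], [-18, -10, 0], [0, 0, 8]].
The requested entry is -18.

-18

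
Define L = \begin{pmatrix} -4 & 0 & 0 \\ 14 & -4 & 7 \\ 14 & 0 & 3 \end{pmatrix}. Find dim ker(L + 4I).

2

L + 4I = [[0, 0, 0], [14, 0, 7], [14, 0, 7]].
This matrix has rank 1, so its null space has dimension 3 − 1 = 2.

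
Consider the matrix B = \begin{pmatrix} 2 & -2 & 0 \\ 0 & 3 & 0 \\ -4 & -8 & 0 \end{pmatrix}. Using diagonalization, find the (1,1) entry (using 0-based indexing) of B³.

27

Characteristic polynomial: r^3 - 5r^2 + 6r = r(r - 3)(r - 2), so the eigenvalues are 0, 2, 3.
r=2: eigenvector (1, 0, -2).
r=3: eigenvector (-2, 1, 0).
r=0: eigenvector (0, 0, 1).
P = [[1, -2, 0], [0, 1, 0], [-2, 0, 1]], D = diag(2, 3, 0), P⁻¹ = [[1, 2, 0], [0, 1, 0], [2, 4, 1]].
B³ = P·diag(8, 27, 0)·P⁻¹ = [[8, -38, 0], [0, 27, 0], [-16, -32, 0]].
The requested entry is 27.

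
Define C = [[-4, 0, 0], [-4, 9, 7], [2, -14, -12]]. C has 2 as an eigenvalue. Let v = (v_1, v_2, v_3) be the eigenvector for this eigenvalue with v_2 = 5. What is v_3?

C − 2I = [[-6, 0, 0], [-4, 7, 7], [2, -14, -14]].
Solving (C − 2I)v = 0 gives the eigenspace spanned by (0, 5, -5).
With v_2 = 5, v = (0, 5, -5), so v_3 = -5.

-5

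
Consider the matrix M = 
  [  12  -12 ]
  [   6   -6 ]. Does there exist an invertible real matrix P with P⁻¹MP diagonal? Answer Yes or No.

Yes

Characteristic polynomial: p(t) = t^2 - 6t = t(t - 6).
All 2 eigenvalues are distinct, so M is diagonalizable.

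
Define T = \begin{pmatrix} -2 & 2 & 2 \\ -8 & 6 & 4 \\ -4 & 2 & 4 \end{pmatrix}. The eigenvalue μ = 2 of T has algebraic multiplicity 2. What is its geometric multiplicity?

T − 2I = [[-4, 2, 2], [-8, 4, 4], [-4, 2, 2]].
This matrix has rank 1, so its null space has dimension 3 − 1 = 2.

2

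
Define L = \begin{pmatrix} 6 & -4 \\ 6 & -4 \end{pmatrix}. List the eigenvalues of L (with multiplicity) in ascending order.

Characteristic polynomial: p(λ) = λ^2 - 2λ = λ(λ - 2).
Roots (with multiplicity): 0, 2.

0, 2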